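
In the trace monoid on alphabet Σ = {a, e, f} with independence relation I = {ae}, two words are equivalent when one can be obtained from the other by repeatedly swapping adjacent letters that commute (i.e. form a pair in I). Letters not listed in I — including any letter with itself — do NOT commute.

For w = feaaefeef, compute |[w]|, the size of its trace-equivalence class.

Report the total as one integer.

6

0(f) covers ∅
1(e) covers 0:f
2(a) covers 0:f
3(a) covers 2:a
4(e) covers 1:e
5(f) covers 3:a, 4:e
6(e) covers 5:f
7(e) covers 6:e
8(f) covers 7:e
floor of heap: 0:f
completions by unplaced set U, small U first (add the entries for U minus each lowest piece of U):
  |U|=1: {8}:1
  |U|=2: {7,8}:1
  |U|=3: {6,7,8}:1
  |U|=4: {5,6,7,8}:1
  |U|=5: {3,5,6,7,8}:1  {4,5,6,7,8}:1
  |U|=6: {1,4,5,6,7,8}:1  {2,3,5,6,7,8}:1  {3,4,5,6,7,8}:2
  |U|=7: {1,3,4,5,6,7,8}:3  {2,3,4,5,6,7,8}:3
  start at 0(f): 6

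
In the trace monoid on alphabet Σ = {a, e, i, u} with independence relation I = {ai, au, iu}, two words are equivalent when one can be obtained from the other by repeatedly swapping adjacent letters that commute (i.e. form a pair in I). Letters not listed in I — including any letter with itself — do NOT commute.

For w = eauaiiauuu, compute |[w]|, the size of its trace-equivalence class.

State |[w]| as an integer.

1260

drop 0:e onto floor
drop 1:a onto {0:e}
drop 2:u onto {0:e}
drop 3:a onto {1:a}
drop 4:i onto {0:e}
drop 5:i onto {4:i}
drop 6:a onto {3:a}
drop 7:u onto {2:u}
drop 8:u onto {7:u}
drop 9:u onto {8:u}
ground layer = {0:e}
drop-orders for the pieces not yet dropped (sum over which currently-grounded one goes next):
  1 to go: {5} 1  {6} 1  {9} 1
  2 to go: {3,6} 1  {4,5} 1  {5,6} 2  {5,9} 2  {6,9} 2  {8,9} 1
  3 to go: {1,3,6} 1  {3,5,6} 3  {3,6,9} 3  {4,5,6} 3  {4,5,9} 3  {5,6,9} 6  {5,8,9} 3  {6,8,9} 3  {7,8,9} 1
  4 to go: {1,3,5,6} 4  {1,3,6,9} 4  {2,7,8,9} 1  {3,4,5,6} 6  {3,5,6,9} 12  {3,6,8,9} 6  {4,5,6,9} 12  {4,5,8,9} 6  {5,6,8,9} 12  {5,7,8,9} 4  {6,7,8,9} 4
  5 to go: {1,3,4,5,6} 10  {1,3,5,6,9} 20  {1,3,6,8,9} 10  {2,5,7,8,9} 5  {2,6,7,8,9} 5  {3,4,5,6,9} 30  {3,5,6,8,9} 30  {3,6,7,8,9} 10  {4,5,6,8,9} 30  {4,5,7,8,9} 10  {5,6,7,8,9} 20
  6 to go: {1,3,4,5,6,9} 60  {1,3,5,6,8,9} 60  {1,3,6,7,8,9} 20  {2,3,6,7,8,9} 15  {2,4,5,7,8,9} 15  {2,5,6,7,8,9} 30  {3,4,5,6,8,9} 90  {3,5,6,7,8,9} 60  {4,5,6,7,8,9} 60
  7 to go: {1,2,3,6,7,8,9} 35  {1,3,4,5,6,8,9} 210  {1,3,5,6,7,8,9} 140  {2,3,5,6,7,8,9} 105  {2,4,5,6,7,8,9} 105  {3,4,5,6,7,8,9} 210
  8 to go: {1,2,3,5,6,7,8,9} 280  {1,3,4,5,6,7,8,9} 560  {2,3,4,5,6,7,8,9} 420
  if 0:e drops first: 1260 orders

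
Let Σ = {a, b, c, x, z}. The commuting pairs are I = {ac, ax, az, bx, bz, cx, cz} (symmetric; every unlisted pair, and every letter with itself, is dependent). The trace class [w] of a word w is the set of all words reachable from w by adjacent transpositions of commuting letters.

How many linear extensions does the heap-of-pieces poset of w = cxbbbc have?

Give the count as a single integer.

piece 0:c — minimal
piece 1:x — minimal
piece 2:b rests on {0:c}
piece 3:b rests on {2:b}
piece 4:b rests on {3:b}
piece 5:c rests on {4:b}
minimal pieces: {0:c, 1:x}
ways to finish when only these pieces remain (= sum over removing one remaining piece with nothing left below it):
  1 left: {1}→1  {5}→1
  2 left: {1,5}→2  {4,5}→1
  3 left: {1,4,5}→3  {3,4,5}→1
  4 left: {1,3,4,5}→4  {2,3,4,5}→1
  placing 0:c first → 5 extensions
  placing 1:x first → 1 extensions
total linear extensions = 6

6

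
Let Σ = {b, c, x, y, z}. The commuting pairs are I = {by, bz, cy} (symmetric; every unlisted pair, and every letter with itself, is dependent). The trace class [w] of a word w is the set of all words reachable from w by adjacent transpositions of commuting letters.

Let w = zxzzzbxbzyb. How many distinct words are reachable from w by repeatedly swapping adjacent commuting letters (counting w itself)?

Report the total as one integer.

0(z) covers ∅
1(x) covers 0:z
2(z) covers 1:x
3(z) covers 2:z
4(z) covers 3:z
5(b) covers 1:x
6(x) covers 4:z, 5:b
7(b) covers 6:x
8(z) covers 6:x
9(y) covers 8:z
10(b) covers 7:b
floor of heap: 0:z
completions by unplaced set U, small U first (add the entries for U minus each lowest piece of U):
  |U|=1: {9}:1  {10}:1
  |U|=2: {7,10}:1  {8,9}:1  {9,10}:2
  |U|=3: {7,9,10}:3  {8,9,10}:3
  |U|=4: {7,8,9,10}:6
  |U|=5: {6,7,8,9,10}:6
  |U|=6: {4,6,7,8,9,10}:6  {5,6,7,8,9,10}:6
  |U|=7: {3,4,6,7,8,9,10}:6  {4,5,6,7,8,9,10}:12
  |U|=8: {2,3,4,6,7,8,9,10}:6  {3,4,5,6,7,8,9,10}:18
  |U|=9: {2,3,4,5,6,7,8,9,10}:24
  start at 0(z): 24

24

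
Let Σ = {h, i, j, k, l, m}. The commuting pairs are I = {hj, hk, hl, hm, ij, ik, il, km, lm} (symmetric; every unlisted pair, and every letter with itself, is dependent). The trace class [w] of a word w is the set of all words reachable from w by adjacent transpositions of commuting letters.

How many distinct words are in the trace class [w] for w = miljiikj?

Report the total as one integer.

#0=m has no predecessor
#1=i depends on [0:m]
#2=l has no predecessor
#3=j depends on [0:m, 2:l]
#4=i depends on [1:i]
#5=i depends on [4:i]
#6=k depends on [3:j]
#7=j depends on [6:k]
sources: [0:m, 2:l]
N(rest) = Σ N(rest − s) over sources s of rest; N(one piece) = 1:
  size 1 → [5]=1  [7]=1
  size 2 → [4,5]=1  [5,7]=2  [6,7]=1
  size 3 → [1,4,5]=1  [3,6,7]=1  [4,5,7]=3  [5,6,7]=3
  size 4 → [1,4,5,7]=4  [2,3,6,7]=1  [3,5,6,7]=4  [4,5,6,7]=6
  size 5 → [1,4,5,6,7]=10  [2,3,5,6,7]=5  [3,4,5,6,7]=10
  size 6 → [1,3,4,5,6,7]=20  [2,3,4,5,6,7]=15
  first=0(m) contributes 35
  first=2(l) contributes 20
|[w]| = 55

55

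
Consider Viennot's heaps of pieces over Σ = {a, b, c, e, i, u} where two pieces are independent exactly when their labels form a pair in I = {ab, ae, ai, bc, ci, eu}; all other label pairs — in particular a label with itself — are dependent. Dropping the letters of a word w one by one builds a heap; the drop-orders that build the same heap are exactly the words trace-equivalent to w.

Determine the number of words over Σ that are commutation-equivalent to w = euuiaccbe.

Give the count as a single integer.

36

drop 0:e onto floor
drop 1:u onto floor
drop 2:u onto {1:u}
drop 3:i onto {0:e, 2:u}
drop 4:a onto {2:u}
drop 5:c onto {0:e, 4:a}
drop 6:c onto {5:c}
drop 7:b onto {3:i}
drop 8:e onto {6:c, 7:b}
ground layer = {0:e, 1:u}
drop-orders for the pieces not yet dropped (sum over which currently-grounded one goes next):
  1 to go: {8} 1
  2 to go: {6,8} 1  {7,8} 1
  3 to go: {3,7,8} 1  {5,6,8} 1  {6,7,8} 2
  4 to go: {3,6,7,8} 3  {4,5,6,8} 1  {5,6,7,8} 3
  5 to go: {3,5,6,7,8} 6  {4,5,6,7,8} 4
  6 to go: {0,3,5,6,7,8} 6  {3,4,5,6,7,8} 10
  7 to go: {0,3,4,5,6,7,8} 16  {2,3,4,5,6,7,8} 10
  if 0:e drops first: 10 orders
  if 1:u drops first: 26 orders
heap linearizations: 36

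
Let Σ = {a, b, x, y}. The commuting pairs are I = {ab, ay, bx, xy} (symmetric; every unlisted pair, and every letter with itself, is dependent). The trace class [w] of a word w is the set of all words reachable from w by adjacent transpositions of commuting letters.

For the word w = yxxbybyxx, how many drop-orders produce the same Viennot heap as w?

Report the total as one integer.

126

#0=y has no predecessor
#1=x has no predecessor
#2=x depends on [1:x]
#3=b depends on [0:y]
#4=y depends on [3:b]
#5=b depends on [4:y]
#6=y depends on [5:b]
#7=x depends on [2:x]
#8=x depends on [7:x]
sources: [0:y, 1:x]
N(rest) = Σ N(rest − s) over sources s of rest; N(one piece) = 1:
  size 1 → [6]=1  [8]=1
  size 2 → [5,6]=1  [6,8]=2  [7,8]=1
  size 3 → [2,7,8]=1  [4,5,6]=1  [5,6,8]=3  [6,7,8]=3
  size 4 → [1,2,7,8]=1  [2,6,7,8]=4  [3,4,5,6]=1  [4,5,6,8]=4  [5,6,7,8]=6
  size 5 → [0,3,4,5,6]=1  [1,2,6,7,8]=5  [2,5,6,7,8]=10  [3,4,5,6,8]=5  [4,5,6,7,8]=10
  size 6 → [0,3,4,5,6,8]=6  [1,2,5,6,7,8]=15  [2,4,5,6,7,8]=20  [3,4,5,6,7,8]=15
  size 7 → [0,3,4,5,6,7,8]=21  [1,2,4,5,6,7,8]=35  [2,3,4,5,6,7,8]=35
  first=0(y) contributes 70
  first=1(x) contributes 56
|[w]| = 126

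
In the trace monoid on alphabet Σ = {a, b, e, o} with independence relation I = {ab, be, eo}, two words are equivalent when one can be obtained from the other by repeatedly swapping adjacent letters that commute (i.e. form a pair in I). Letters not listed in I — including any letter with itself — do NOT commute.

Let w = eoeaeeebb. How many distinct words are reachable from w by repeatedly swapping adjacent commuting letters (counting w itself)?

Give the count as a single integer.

piece 0:e — minimal
piece 1:o — minimal
piece 2:e rests on {0:e}
piece 3:a rests on {1:o, 2:e}
piece 4:e rests on {3:a}
piece 5:e rests on {4:e}
piece 6:e rests on {5:e}
piece 7:b rests on {1:o}
piece 8:b rests on {7:b}
minimal pieces: {0:e, 1:o}
ways to finish when only these pieces remain (= sum over removing one remaining piece with nothing left below it):
  1 left: {6}→1  {8}→1
  2 left: {5,6}→1  {6,8}→2  {7,8}→1
  3 left: {4,5,6}→1  {5,6,8}→3  {6,7,8}→3
  4 left: {3,4,5,6}→1  {4,5,6,8}→4  {5,6,7,8}→6
  5 left: {2,3,4,5,6}→1  {3,4,5,6,8}→5  {4,5,6,7,8}→10
  6 left: {0,2,3,4,5,6}→1  {2,3,4,5,6,8}→6  {3,4,5,6,7,8}→15
  7 left: {0,2,3,4,5,6,8}→7  {1,3,4,5,6,7,8}→15  {2,3,4,5,6,7,8}→21
  placing 0:e first → 36 extensions
  placing 1:o first → 28 extensions
total linear extensions = 64

64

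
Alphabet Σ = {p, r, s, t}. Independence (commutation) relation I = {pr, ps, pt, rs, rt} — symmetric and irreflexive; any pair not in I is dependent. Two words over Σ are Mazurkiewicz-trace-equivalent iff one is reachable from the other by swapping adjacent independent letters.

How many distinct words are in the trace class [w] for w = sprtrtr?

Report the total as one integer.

drop 0:s onto floor
drop 1:p onto floor
drop 2:r onto floor
drop 3:t onto {0:s}
drop 4:r onto {2:r}
drop 5:t onto {3:t}
drop 6:r onto {4:r}
ground layer = {0:s, 1:p, 2:r}
drop-orders for the pieces not yet dropped (sum over which currently-grounded one goes next):
  1 to go: {1} 1  {5} 1  {6} 1
  2 to go: {1,5} 2  {1,6} 2  {3,5} 1  {4,6} 1  {5,6} 2
  3 to go: {0,3,5} 1  {1,3,5} 3  {1,4,6} 3  {1,5,6} 6  {2,4,6} 1  {3,5,6} 3  {4,5,6} 3
  4 to go: {0,1,3,5} 4  {0,3,5,6} 4  {1,2,4,6} 4  {1,3,5,6} 12  {1,4,5,6} 12  {2,4,5,6} 4  {3,4,5,6} 6
  5 to go: {0,1,3,5,6} 20  {0,3,4,5,6} 10  {1,2,4,5,6} 20  {1,3,4,5,6} 30  {2,3,4,5,6} 10
  if 0:s drops first: 60 orders
  if 1:p drops first: 20 orders
  if 2:r drops first: 60 orders
heap linearizations: 140

140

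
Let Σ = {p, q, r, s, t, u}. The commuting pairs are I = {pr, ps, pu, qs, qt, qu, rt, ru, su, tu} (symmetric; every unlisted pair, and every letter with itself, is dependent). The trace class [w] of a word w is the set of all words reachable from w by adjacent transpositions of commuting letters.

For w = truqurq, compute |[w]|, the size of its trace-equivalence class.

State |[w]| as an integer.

drop 0:t onto floor
drop 1:r onto floor
drop 2:u onto floor
drop 3:q onto {1:r}
drop 4:u onto {2:u}
drop 5:r onto {3:q}
drop 6:q onto {5:r}
ground layer = {0:t, 1:r, 2:u}
drop-orders for the pieces not yet dropped (sum over which currently-grounded one goes next):
  1 to go: {0} 1  {4} 1  {6} 1
  2 to go: {0,4} 2  {0,6} 2  {2,4} 1  {4,6} 2  {5,6} 1
  3 to go: {0,2,4} 3  {0,4,6} 6  {0,5,6} 3  {2,4,6} 3  {3,5,6} 1  {4,5,6} 3
  4 to go: {0,2,4,6} 12  {0,3,5,6} 4  {0,4,5,6} 12  {1,3,5,6} 1  {2,4,5,6} 6  {3,4,5,6} 4
  5 to go: {0,1,3,5,6} 5  {0,2,4,5,6} 30  {0,3,4,5,6} 20  {1,3,4,5,6} 5  {2,3,4,5,6} 10
  if 0:t drops first: 15 orders
  if 1:r drops first: 60 orders
  if 2:u drops first: 30 orders
heap linearizations: 105

105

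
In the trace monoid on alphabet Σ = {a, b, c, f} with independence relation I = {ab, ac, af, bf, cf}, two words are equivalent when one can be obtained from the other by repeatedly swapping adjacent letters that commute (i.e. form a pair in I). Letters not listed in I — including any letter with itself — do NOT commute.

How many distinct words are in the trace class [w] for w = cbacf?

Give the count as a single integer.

drop 0:c onto floor
drop 1:b onto {0:c}
drop 2:a onto floor
drop 3:c onto {1:b}
drop 4:f onto floor
ground layer = {0:c, 2:a, 4:f}
drop-orders for the pieces not yet dropped (sum over which currently-grounded one goes next):
  1 to go: {2} 1  {3} 1  {4} 1
  2 to go: {1,3} 1  {2,3} 2  {2,4} 2  {3,4} 2
  3 to go: {0,1,3} 1  {1,2,3} 3  {1,3,4} 3  {2,3,4} 6
  if 0:c drops first: 12 orders
  if 2:a drops first: 4 orders
  if 4:f drops first: 4 orders
heap linearizations: 20

20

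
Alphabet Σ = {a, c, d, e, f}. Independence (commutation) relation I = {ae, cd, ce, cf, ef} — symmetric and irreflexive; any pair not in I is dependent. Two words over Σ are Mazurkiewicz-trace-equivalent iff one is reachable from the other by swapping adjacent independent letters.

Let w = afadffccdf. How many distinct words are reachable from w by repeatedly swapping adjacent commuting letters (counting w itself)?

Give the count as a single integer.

piece 0:a — minimal
piece 1:f rests on {0:a}
piece 2:a rests on {1:f}
piece 3:d rests on {2:a}
piece 4:f rests on {3:d}
piece 5:f rests on {4:f}
piece 6:c rests on {2:a}
piece 7:c rests on {6:c}
piece 8:d rests on {5:f}
piece 9:f rests on {8:d}
minimal pieces: {0:a}
ways to finish when only these pieces remain (= sum over removing one remaining piece with nothing left below it):
  1 left: {7}→1  {9}→1
  2 left: {6,7}→1  {7,9}→2  {8,9}→1
  3 left: {5,8,9}→1  {6,7,9}→3  {7,8,9}→3
  4 left: {4,5,8,9}→1  {5,7,8,9}→4  {6,7,8,9}→6
  5 left: {3,4,5,8,9}→1  {4,5,7,8,9}→5  {5,6,7,8,9}→10
  6 left: {3,4,5,7,8,9}→6  {4,5,6,7,8,9}→15
  7 left: {3,4,5,6,7,8,9}→21
  8 left: {2,3,4,5,6,7,8,9}→21
  placing 0:a first → 21 extensions

21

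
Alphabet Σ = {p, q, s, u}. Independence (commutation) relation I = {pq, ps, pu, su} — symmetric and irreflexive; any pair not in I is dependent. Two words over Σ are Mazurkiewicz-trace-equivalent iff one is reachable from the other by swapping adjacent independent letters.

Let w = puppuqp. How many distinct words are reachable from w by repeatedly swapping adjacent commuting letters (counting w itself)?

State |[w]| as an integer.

piece 0:p — minimal
piece 1:u — minimal
piece 2:p rests on {0:p}
piece 3:p rests on {2:p}
piece 4:u rests on {1:u}
piece 5:q rests on {4:u}
piece 6:p rests on {3:p}
minimal pieces: {0:p, 1:u}
ways to finish when only these pieces remain (= sum over removing one remaining piece with nothing left below it):
  1 left: {5}→1  {6}→1
  2 left: {3,6}→1  {4,5}→1  {5,6}→2
  3 left: {1,4,5}→1  {2,3,6}→1  {3,5,6}→3  {4,5,6}→3
  4 left: {0,2,3,6}→1  {1,4,5,6}→4  {2,3,5,6}→4  {3,4,5,6}→6
  5 left: {0,2,3,5,6}→5  {1,3,4,5,6}→10  {2,3,4,5,6}→10
  placing 0:p first → 20 extensions
  placing 1:u first → 15 extensions
total linear extensions = 35

35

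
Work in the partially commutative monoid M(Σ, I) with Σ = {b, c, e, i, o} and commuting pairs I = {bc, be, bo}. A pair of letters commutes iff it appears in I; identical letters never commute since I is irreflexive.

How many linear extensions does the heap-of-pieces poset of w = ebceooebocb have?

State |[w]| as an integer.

165

#0=e has no predecessor
#1=b has no predecessor
#2=c depends on [0:e]
#3=e depends on [2:c]
#4=o depends on [3:e]
#5=o depends on [4:o]
#6=e depends on [5:o]
#7=b depends on [1:b]
#8=o depends on [6:e]
#9=c depends on [8:o]
#10=b depends on [7:b]
sources: [0:e, 1:b]
N(rest) = Σ N(rest − s) over sources s of rest; N(one piece) = 1:
  size 1 → [9]=1  [10]=1
  size 2 → [7,10]=1  [8,9]=1  [9,10]=2
  size 3 → [1,7,10]=1  [6,8,9]=1  [7,9,10]=3  [8,9,10]=3
  size 4 → [1,7,9,10]=4  [5,6,8,9]=1  [6,8,9,10]=4  [7,8,9,10]=6
  size 5 → [1,7,8,9,10]=10  [4,5,6,8,9]=1  [5,6,8,9,10]=5  [6,7,8,9,10]=10
  size 6 → [1,6,7,8,9,10]=20  [3,4,5,6,8,9]=1  [4,5,6,8,9,10]=6  [5,6,7,8,9,10]=15
  size 7 → [1,5,6,7,8,9,10]=35  [2,3,4,5,6,8,9]=1  [3,4,5,6,8,9,10]=7  [4,5,6,7,8,9,10]=21
  size 8 → [0,2,3,4,5,6,8,9]=1  [1,4,5,6,7,8,9,10]=56  [2,3,4,5,6,8,9,10]=8  [3,4,5,6,7,8,9,10]=28
  size 9 → [0,2,3,4,5,6,8,9,10]=9  [1,3,4,5,6,7,8,9,10]=84  [2,3,4,5,6,7,8,9,10]=36
  first=0(e) contributes 120
  first=1(b) contributes 45
|[w]| = 165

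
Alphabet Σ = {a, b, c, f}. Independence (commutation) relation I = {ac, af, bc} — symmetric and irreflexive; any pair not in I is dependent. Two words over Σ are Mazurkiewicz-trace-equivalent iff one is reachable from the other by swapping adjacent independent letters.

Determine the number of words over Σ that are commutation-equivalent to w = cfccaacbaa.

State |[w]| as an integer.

186

piece 0:c — minimal
piece 1:f rests on {0:c}
piece 2:c rests on {1:f}
piece 3:c rests on {2:c}
piece 4:a — minimal
piece 5:a rests on {4:a}
piece 6:c rests on {3:c}
piece 7:b rests on {1:f, 5:a}
piece 8:a rests on {7:b}
piece 9:a rests on {8:a}
minimal pieces: {0:c, 4:a}
ways to finish when only these pieces remain (= sum over removing one remaining piece with nothing left below it):
  1 left: {6}→1  {9}→1
  2 left: {3,6}→1  {6,9}→2  {8,9}→1
  3 left: {2,3,6}→1  {3,6,9}→3  {6,8,9}→3  {7,8,9}→1
  4 left: {2,3,6,9}→4  {3,6,8,9}→6  {5,7,8,9}→1  {6,7,8,9}→4
  5 left: {2,3,6,8,9}→10  {3,6,7,8,9}→10  {4,5,7,8,9}→1  {5,6,7,8,9}→5
  6 left: {2,3,6,7,8,9}→20  {3,5,6,7,8,9}→15  {4,5,6,7,8,9}→6
  7 left: {1,2,3,6,7,8,9}→20  {2,3,5,6,7,8,9}→35  {3,4,5,6,7,8,9}→21
  8 left: {0,1,2,3,6,7,8,9}→20  {1,2,3,5,6,7,8,9}→55  {2,3,4,5,6,7,8,9}→56
  placing 0:c first → 111 extensions
  placing 4:a first → 75 extensions
total linear extensions = 186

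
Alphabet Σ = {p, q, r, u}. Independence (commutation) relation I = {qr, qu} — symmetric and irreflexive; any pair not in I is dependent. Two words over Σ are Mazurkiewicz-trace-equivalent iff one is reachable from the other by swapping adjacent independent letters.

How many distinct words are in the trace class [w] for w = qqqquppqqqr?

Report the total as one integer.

#0=q has no predecessor
#1=q depends on [0:q]
#2=q depends on [1:q]
#3=q depends on [2:q]
#4=u has no predecessor
#5=p depends on [3:q, 4:u]
#6=p depends on [5:p]
#7=q depends on [6:p]
#8=q depends on [7:q]
#9=q depends on [8:q]
#10=r depends on [6:p]
sources: [0:q, 4:u]
N(rest) = Σ N(rest − s) over sources s of rest; N(one piece) = 1:
  size 1 → [9]=1  [10]=1
  size 2 → [8,9]=1  [9,10]=2
  size 3 → [7,8,9]=1  [8,9,10]=3
  size 4 → [7,8,9,10]=4
  size 5 → [6,7,8,9,10]=4
  size 6 → [5,6,7,8,9,10]=4
  size 7 → [3,5,6,7,8,9,10]=4  [4,5,6,7,8,9,10]=4
  size 8 → [2,3,5,6,7,8,9,10]=4  [3,4,5,6,7,8,9,10]=8
  size 9 → [1,2,3,5,6,7,8,9,10]=4  [2,3,4,5,6,7,8,9,10]=12
  first=0(q) contributes 16
  first=4(u) contributes 4
|[w]| = 20

20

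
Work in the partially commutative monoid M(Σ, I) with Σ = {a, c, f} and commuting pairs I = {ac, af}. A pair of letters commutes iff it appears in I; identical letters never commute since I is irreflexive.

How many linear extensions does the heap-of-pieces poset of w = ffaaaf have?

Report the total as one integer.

#0=f has no predecessor
#1=f depends on [0:f]
#2=a has no predecessor
#3=a depends on [2:a]
#4=a depends on [3:a]
#5=f depends on [1:f]
sources: [0:f, 2:a]
N(rest) = Σ N(rest − s) over sources s of rest; N(one piece) = 1:
  size 1 → [4]=1  [5]=1
  size 2 → [1,5]=1  [3,4]=1  [4,5]=2
  size 3 → [0,1,5]=1  [1,4,5]=3  [2,3,4]=1  [3,4,5]=3
  size 4 → [0,1,4,5]=4  [1,3,4,5]=6  [2,3,4,5]=4
  first=0(f) contributes 10
  first=2(a) contributes 10
|[w]| = 20

20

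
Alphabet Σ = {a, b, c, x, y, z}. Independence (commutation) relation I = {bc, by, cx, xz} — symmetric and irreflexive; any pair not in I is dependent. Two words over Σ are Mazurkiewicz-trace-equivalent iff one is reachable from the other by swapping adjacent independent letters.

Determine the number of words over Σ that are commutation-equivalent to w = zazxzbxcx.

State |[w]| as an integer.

#0=z has no predecessor
#1=a depends on [0:z]
#2=z depends on [1:a]
#3=x depends on [1:a]
#4=z depends on [2:z]
#5=b depends on [3:x, 4:z]
#6=x depends on [5:b]
#7=c depends on [4:z]
#8=x depends on [6:x]
sources: [0:z]
N(rest) = Σ N(rest − s) over sources s of rest; N(one piece) = 1:
  size 1 → [7]=1  [8]=1
  size 2 → [6,8]=1  [7,8]=2
  size 3 → [5,6,8]=1  [6,7,8]=3
  size 4 → [3,5,6,8]=1  [5,6,7,8]=4
  size 5 → [3,5,6,7,8]=5  [4,5,6,7,8]=4
  size 6 → [2,4,5,6,7,8]=4  [3,4,5,6,7,8]=9
  size 7 → [2,3,4,5,6,7,8]=13
  first=0(z) contributes 13

13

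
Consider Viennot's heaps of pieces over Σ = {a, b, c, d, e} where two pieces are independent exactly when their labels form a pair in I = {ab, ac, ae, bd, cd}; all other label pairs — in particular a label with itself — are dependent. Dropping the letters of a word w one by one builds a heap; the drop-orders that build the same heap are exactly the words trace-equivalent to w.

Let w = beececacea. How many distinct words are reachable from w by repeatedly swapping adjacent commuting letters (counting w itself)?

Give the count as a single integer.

45

piece 0:b — minimal
piece 1:e rests on {0:b}
piece 2:e rests on {1:e}
piece 3:c rests on {2:e}
piece 4:e rests on {3:c}
piece 5:c rests on {4:e}
piece 6:a — minimal
piece 7:c rests on {5:c}
piece 8:e rests on {7:c}
piece 9:a rests on {6:a}
minimal pieces: {0:b, 6:a}
ways to finish when only these pieces remain (= sum over removing one remaining piece with nothing left below it):
  1 left: {8}→1  {9}→1
  2 left: {6,9}→1  {7,8}→1  {8,9}→2
  3 left: {5,7,8}→1  {6,8,9}→3  {7,8,9}→3
  4 left: {4,5,7,8}→1  {5,7,8,9}→4  {6,7,8,9}→6
  5 left: {3,4,5,7,8}→1  {4,5,7,8,9}→5  {5,6,7,8,9}→10
  6 left: {2,3,4,5,7,8}→1  {3,4,5,7,8,9}→6  {4,5,6,7,8,9}→15
  7 left: {1,2,3,4,5,7,8}→1  {2,3,4,5,7,8,9}→7  {3,4,5,6,7,8,9}→21
  8 left: {0,1,2,3,4,5,7,8}→1  {1,2,3,4,5,7,8,9}→8  {2,3,4,5,6,7,8,9}→28
  placing 0:b first → 36 extensions
  placing 6:a first → 9 extensions
total linear extensions = 45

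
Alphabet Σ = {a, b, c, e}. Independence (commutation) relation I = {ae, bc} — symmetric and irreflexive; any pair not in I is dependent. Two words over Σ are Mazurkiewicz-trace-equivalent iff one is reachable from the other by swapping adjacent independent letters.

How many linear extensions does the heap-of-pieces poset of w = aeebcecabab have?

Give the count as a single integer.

#0=a has no predecessor
#1=e has no predecessor
#2=e depends on [1:e]
#3=b depends on [0:a, 2:e]
#4=c depends on [0:a, 2:e]
#5=e depends on [3:b, 4:c]
#6=c depends on [5:e]
#7=a depends on [6:c]
#8=b depends on [7:a]
#9=a depends on [8:b]
#10=b depends on [9:a]
sources: [0:a, 1:e]
N(rest) = Σ N(rest − s) over sources s of rest; N(one piece) = 1:
  size 1 → [10]=1
  size 2 → [9,10]=1
  size 3 → [8,9,10]=1
  size 4 → [7,8,9,10]=1
  size 5 → [6,7,8,9,10]=1
  size 6 → [5,6,7,8,9,10]=1
  size 7 → [3,5,6,7,8,9,10]=1  [4,5,6,7,8,9,10]=1
  size 8 → [3,4,5,6,7,8,9,10]=2
  size 9 → [0,3,4,5,6,7,8,9,10]=2  [2,3,4,5,6,7,8,9,10]=2
  first=0(a) contributes 2
  first=1(e) contributes 4
|[w]| = 6

6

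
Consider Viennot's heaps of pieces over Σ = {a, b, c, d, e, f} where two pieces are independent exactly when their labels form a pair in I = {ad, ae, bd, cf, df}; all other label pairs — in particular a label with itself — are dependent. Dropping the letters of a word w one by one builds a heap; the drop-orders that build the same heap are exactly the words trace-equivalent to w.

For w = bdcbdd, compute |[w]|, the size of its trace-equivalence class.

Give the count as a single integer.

6

#0=b has no predecessor
#1=d has no predecessor
#2=c depends on [0:b, 1:d]
#3=b depends on [2:c]
#4=d depends on [2:c]
#5=d depends on [4:d]
sources: [0:b, 1:d]
N(rest) = Σ N(rest − s) over sources s of rest; N(one piece) = 1:
  size 1 → [3]=1  [5]=1
  size 2 → [3,5]=2  [4,5]=1
  size 3 → [3,4,5]=3
  size 4 → [2,3,4,5]=3
  first=0(b) contributes 3
  first=1(d) contributes 3
|[w]| = 6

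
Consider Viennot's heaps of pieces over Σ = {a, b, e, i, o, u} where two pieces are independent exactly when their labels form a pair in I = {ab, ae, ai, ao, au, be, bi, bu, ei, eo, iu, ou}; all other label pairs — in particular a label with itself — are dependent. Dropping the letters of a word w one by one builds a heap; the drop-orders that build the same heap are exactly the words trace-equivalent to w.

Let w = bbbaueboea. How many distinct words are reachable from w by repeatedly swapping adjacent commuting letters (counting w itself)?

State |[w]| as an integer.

2520

piece 0:b — minimal
piece 1:b rests on {0:b}
piece 2:b rests on {1:b}
piece 3:a — minimal
piece 4:u — minimal
piece 5:e rests on {4:u}
piece 6:b rests on {2:b}
piece 7:o rests on {6:b}
piece 8:e rests on {5:e}
piece 9:a rests on {3:a}
minimal pieces: {0:b, 3:a, 4:u}
ways to finish when only these pieces remain (= sum over removing one remaining piece with nothing left below it):
  1 left: {7}→1  {8}→1  {9}→1
  2 left: {3,9}→1  {5,8}→1  {6,7}→1  {7,8}→2  {7,9}→2  {8,9}→2
  3 left: {2,6,7}→1  {3,7,9}→3  {3,8,9}→3  {4,5,8}→1  {5,7,8}→3  {5,8,9}→3  {6,7,8}→3  {6,7,9}→3  {7,8,9}→6
  4 left: {1,2,6,7}→1  {2,6,7,8}→4  {2,6,7,9}→4  {3,5,8,9}→6  {3,6,7,9}→6  {3,7,8,9}→12  {4,5,7,8}→4  {4,5,8,9}→4  {5,6,7,8}→6  {5,7,8,9}→12  {6,7,8,9}→12
  5 left: {0,1,2,6,7}→1  {1,2,6,7,8}→5  {1,2,6,7,9}→5  {2,3,6,7,9}→10  {2,5,6,7,8}→10  {2,6,7,8,9}→20  {3,4,5,8,9}→10  {3,5,7,8,9}→30  {3,6,7,8,9}→30  {4,5,6,7,8}→10  {4,5,7,8,9}→20  {5,6,7,8,9}→30
  6 left: {0,1,2,6,7,8}→6  {0,1,2,6,7,9}→6  {1,2,3,6,7,9}→15  {1,2,5,6,7,8}→15  {1,2,6,7,8,9}→30  {2,3,6,7,8,9}→60  {2,4,5,6,7,8}→20  {2,5,6,7,8,9}→60  {3,4,5,7,8,9}→60  {3,5,6,7,8,9}→90  {4,5,6,7,8,9}→60
  7 left: {0,1,2,3,6,7,9}→21  {0,1,2,5,6,7,8}→21  {0,1,2,6,7,8,9}→42  {1,2,3,6,7,8,9}→105  {1,2,4,5,6,7,8}→35  {1,2,5,6,7,8,9}→105  {2,3,5,6,7,8,9}→210  {2,4,5,6,7,8,9}→140  {3,4,5,6,7,8,9}→210
  8 left: {0,1,2,3,6,7,8,9}→168  {0,1,2,4,5,6,7,8}→56  {0,1,2,5,6,7,8,9}→168  {1,2,3,5,6,7,8,9}→420  {1,2,4,5,6,7,8,9}→280  {2,3,4,5,6,7,8,9}→560
  placing 0:b first → 1260 extensions
  placing 3:a first → 504 extensions
  placing 4:u first → 756 extensions
total linear extensions = 2520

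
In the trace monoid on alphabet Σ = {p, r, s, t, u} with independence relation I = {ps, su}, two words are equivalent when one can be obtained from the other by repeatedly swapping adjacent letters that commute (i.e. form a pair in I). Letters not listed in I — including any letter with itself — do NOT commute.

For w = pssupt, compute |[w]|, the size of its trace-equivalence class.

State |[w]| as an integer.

10

#0=p has no predecessor
#1=s has no predecessor
#2=s depends on [1:s]
#3=u depends on [0:p]
#4=p depends on [3:u]
#5=t depends on [2:s, 4:p]
sources: [0:p, 1:s]
N(rest) = Σ N(rest − s) over sources s of rest; N(one piece) = 1:
  size 1 → [5]=1
  size 2 → [2,5]=1  [4,5]=1
  size 3 → [1,2,5]=1  [2,4,5]=2  [3,4,5]=1
  size 4 → [0,3,4,5]=1  [1,2,4,5]=3  [2,3,4,5]=3
  first=0(p) contributes 6
  first=1(s) contributes 4
|[w]| = 10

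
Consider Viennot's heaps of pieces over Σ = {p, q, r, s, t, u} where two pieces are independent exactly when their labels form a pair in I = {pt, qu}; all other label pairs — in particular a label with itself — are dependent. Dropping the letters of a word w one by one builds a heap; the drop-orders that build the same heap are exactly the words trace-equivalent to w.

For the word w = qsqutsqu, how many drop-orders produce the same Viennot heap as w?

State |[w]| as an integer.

4

piece 0:q — minimal
piece 1:s rests on {0:q}
piece 2:q rests on {1:s}
piece 3:u rests on {1:s}
piece 4:t rests on {2:q, 3:u}
piece 5:s rests on {4:t}
piece 6:q rests on {5:s}
piece 7:u rests on {5:s}
minimal pieces: {0:q}
ways to finish when only these pieces remain (= sum over removing one remaining piece with nothing left below it):
  1 left: {6}→1  {7}→1
  2 left: {6,7}→2
  3 left: {5,6,7}→2
  4 left: {4,5,6,7}→2
  5 left: {2,4,5,6,7}→2  {3,4,5,6,7}→2
  6 left: {2,3,4,5,6,7}→4
  placing 0:q first → 4 extensions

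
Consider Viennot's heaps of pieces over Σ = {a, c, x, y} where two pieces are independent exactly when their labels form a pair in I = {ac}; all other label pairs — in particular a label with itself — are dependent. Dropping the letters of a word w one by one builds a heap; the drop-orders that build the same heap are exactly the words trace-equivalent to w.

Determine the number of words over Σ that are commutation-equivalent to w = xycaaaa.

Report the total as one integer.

0(x) covers ∅
1(y) covers 0:x
2(c) covers 1:y
3(a) covers 1:y
4(a) covers 3:a
5(a) covers 4:a
6(a) covers 5:a
floor of heap: 0:x
completions by unplaced set U, small U first (add the entries for U minus each lowest piece of U):
  |U|=1: {2}:1  {6}:1
  |U|=2: {2,6}:2  {5,6}:1
  |U|=3: {2,5,6}:3  {4,5,6}:1
  |U|=4: {2,4,5,6}:4  {3,4,5,6}:1
  |U|=5: {2,3,4,5,6}:5
  start at 0(x): 5

5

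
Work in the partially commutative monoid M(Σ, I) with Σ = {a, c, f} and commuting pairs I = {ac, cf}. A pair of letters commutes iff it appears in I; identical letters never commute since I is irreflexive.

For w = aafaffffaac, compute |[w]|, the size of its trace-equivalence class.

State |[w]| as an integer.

11

piece 0:a — minimal
piece 1:a rests on {0:a}
piece 2:f rests on {1:a}
piece 3:a rests on {2:f}
piece 4:f rests on {3:a}
piece 5:f rests on {4:f}
piece 6:f rests on {5:f}
piece 7:f rests on {6:f}
piece 8:a rests on {7:f}
piece 9:a rests on {8:a}
piece 10:c — minimal
minimal pieces: {0:a, 10:c}
ways to finish when only these pieces remain (= sum over removing one remaining piece with nothing left below it):
  1 left: {9}→1  {10}→1
  2 left: {8,9}→1  {9,10}→2
  3 left: {7,8,9}→1  {8,9,10}→3
  4 left: {6,7,8,9}→1  {7,8,9,10}→4
  5 left: {5,6,7,8,9}→1  {6,7,8,9,10}→5
  6 left: {4,5,6,7,8,9}→1  {5,6,7,8,9,10}→6
  7 left: {3,4,5,6,7,8,9}→1  {4,5,6,7,8,9,10}→7
  8 left: {2,3,4,5,6,7,8,9}→1  {3,4,5,6,7,8,9,10}→8
  9 left: {1,2,3,4,5,6,7,8,9}→1  {2,3,4,5,6,7,8,9,10}→9
  placing 0:a first → 10 extensions
  placing 10:c first → 1 extensions
total linear extensions = 11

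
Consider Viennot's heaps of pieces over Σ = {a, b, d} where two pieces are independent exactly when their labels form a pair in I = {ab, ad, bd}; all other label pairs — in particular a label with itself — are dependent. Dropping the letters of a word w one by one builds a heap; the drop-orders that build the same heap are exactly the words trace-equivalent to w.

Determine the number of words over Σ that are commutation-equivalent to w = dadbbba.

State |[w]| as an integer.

#0=d has no predecessor
#1=a has no predecessor
#2=d depends on [0:d]
#3=b has no predecessor
#4=b depends on [3:b]
#5=b depends on [4:b]
#6=a depends on [1:a]
sources: [0:d, 1:a, 3:b]
N(rest) = Σ N(rest − s) over sources s of rest; N(one piece) = 1:
  size 1 → [2]=1  [5]=1  [6]=1
  size 2 → [0,2]=1  [1,6]=1  [2,5]=2  [2,6]=2  [4,5]=1  [5,6]=2
  size 3 → [0,2,5]=3  [0,2,6]=3  [1,2,6]=3  [1,5,6]=3  [2,4,5]=3  [2,5,6]=6  [3,4,5]=1  [4,5,6]=3
  size 4 → [0,1,2,6]=6  [0,2,4,5]=6  [0,2,5,6]=12  [1,2,5,6]=12  [1,4,5,6]=6  [2,3,4,5]=4  [2,4,5,6]=12  [3,4,5,6]=4
  size 5 → [0,1,2,5,6]=30  [0,2,3,4,5]=10  [0,2,4,5,6]=30  [1,2,4,5,6]=30  [1,3,4,5,6]=10  [2,3,4,5,6]=20
  first=0(d) contributes 60
  first=1(a) contributes 60
  first=3(b) contributes 90
|[w]| = 210

210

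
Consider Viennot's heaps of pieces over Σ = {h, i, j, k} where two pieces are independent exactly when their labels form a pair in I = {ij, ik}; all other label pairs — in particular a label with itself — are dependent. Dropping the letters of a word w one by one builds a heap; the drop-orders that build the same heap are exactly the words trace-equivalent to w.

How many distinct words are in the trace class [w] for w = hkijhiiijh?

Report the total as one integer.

#0=h has no predecessor
#1=k depends on [0:h]
#2=i depends on [0:h]
#3=j depends on [1:k]
#4=h depends on [2:i, 3:j]
#5=i depends on [4:h]
#6=i depends on [5:i]
#7=i depends on [6:i]
#8=j depends on [4:h]
#9=h depends on [7:i, 8:j]
sources: [0:h]
N(rest) = Σ N(rest − s) over sources s of rest; N(one piece) = 1:
  size 1 → [9]=1
  size 2 → [7,9]=1  [8,9]=1
  size 3 → [6,7,9]=1  [7,8,9]=2
  size 4 → [5,6,7,9]=1  [6,7,8,9]=3
  size 5 → [5,6,7,8,9]=4
  size 6 → [4,5,6,7,8,9]=4
  size 7 → [2,4,5,6,7,8,9]=4  [3,4,5,6,7,8,9]=4
  size 8 → [1,3,4,5,6,7,8,9]=4  [2,3,4,5,6,7,8,9]=8
  first=0(h) contributes 12

12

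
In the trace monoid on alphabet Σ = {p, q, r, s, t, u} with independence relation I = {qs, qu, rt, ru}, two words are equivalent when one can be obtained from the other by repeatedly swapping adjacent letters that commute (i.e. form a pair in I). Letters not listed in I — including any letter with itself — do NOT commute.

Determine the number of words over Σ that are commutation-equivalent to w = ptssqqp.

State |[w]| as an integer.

drop 0:p onto floor
drop 1:t onto {0:p}
drop 2:s onto {1:t}
drop 3:s onto {2:s}
drop 4:q onto {1:t}
drop 5:q onto {4:q}
drop 6:p onto {3:s, 5:q}
ground layer = {0:p}
drop-orders for the pieces not yet dropped (sum over which currently-grounded one goes next):
  1 to go: {6} 1
  2 to go: {3,6} 1  {5,6} 1
  3 to go: {2,3,6} 1  {3,5,6} 2  {4,5,6} 1
  4 to go: {2,3,5,6} 3  {3,4,5,6} 3
  5 to go: {2,3,4,5,6} 6
  if 0:p drops first: 6 orders

6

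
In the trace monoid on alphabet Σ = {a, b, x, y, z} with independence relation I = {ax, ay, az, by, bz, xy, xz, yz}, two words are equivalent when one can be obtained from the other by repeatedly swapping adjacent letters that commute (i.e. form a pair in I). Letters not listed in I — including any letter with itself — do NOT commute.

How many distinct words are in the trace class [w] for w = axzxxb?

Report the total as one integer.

24

piece 0:a — minimal
piece 1:x — minimal
piece 2:z — minimal
piece 3:x rests on {1:x}
piece 4:x rests on {3:x}
piece 5:b rests on {0:a, 4:x}
minimal pieces: {0:a, 1:x, 2:z}
ways to finish when only these pieces remain (= sum over removing one remaining piece with nothing left below it):
  1 left: {2}→1  {5}→1
  2 left: {0,5}→1  {2,5}→2  {4,5}→1
  3 left: {0,2,5}→3  {0,4,5}→2  {2,4,5}→3  {3,4,5}→1
  4 left: {0,2,4,5}→8  {0,3,4,5}→3  {1,3,4,5}→1  {2,3,4,5}→4
  placing 0:a first → 5 extensions
  placing 1:x first → 15 extensions
  placing 2:z first → 4 extensions
total linear extensions = 24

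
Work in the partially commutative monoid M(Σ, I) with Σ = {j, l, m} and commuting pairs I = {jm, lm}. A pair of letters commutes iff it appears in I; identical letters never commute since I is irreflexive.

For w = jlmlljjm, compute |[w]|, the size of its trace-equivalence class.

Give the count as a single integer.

piece 0:j — minimal
piece 1:l rests on {0:j}
piece 2:m — minimal
piece 3:l rests on {1:l}
piece 4:l rests on {3:l}
piece 5:j rests on {4:l}
piece 6:j rests on {5:j}
piece 7:m rests on {2:m}
minimal pieces: {0:j, 2:m}
ways to finish when only these pieces remain (= sum over removing one remaining piece with nothing left below it):
  1 left: {6}→1  {7}→1
  2 left: {2,7}→1  {5,6}→1  {6,7}→2
  3 left: {2,6,7}→3  {4,5,6}→1  {5,6,7}→3
  4 left: {2,5,6,7}→6  {3,4,5,6}→1  {4,5,6,7}→4
  5 left: {1,3,4,5,6}→1  {2,4,5,6,7}→10  {3,4,5,6,7}→5
  6 left: {0,1,3,4,5,6}→1  {1,3,4,5,6,7}→6  {2,3,4,5,6,7}→15
  placing 0:j first → 21 extensions
  placing 2:m first → 7 extensions
total linear extensions = 28

28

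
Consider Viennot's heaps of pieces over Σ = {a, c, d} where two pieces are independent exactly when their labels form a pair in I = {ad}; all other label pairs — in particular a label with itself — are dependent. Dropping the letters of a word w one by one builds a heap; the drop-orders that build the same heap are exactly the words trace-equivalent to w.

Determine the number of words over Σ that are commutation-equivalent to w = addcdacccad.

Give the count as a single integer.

piece 0:a — minimal
piece 1:d — minimal
piece 2:d rests on {1:d}
piece 3:c rests on {0:a, 2:d}
piece 4:d rests on {3:c}
piece 5:a rests on {3:c}
piece 6:c rests on {4:d, 5:a}
piece 7:c rests on {6:c}
piece 8:c rests on {7:c}
piece 9:a rests on {8:c}
piece 10:d rests on {8:c}
minimal pieces: {0:a, 1:d}
ways to finish when only these pieces remain (= sum over removing one remaining piece with nothing left below it):
  1 left: {9}→1  {10}→1
  2 left: {9,10}→2
  3 left: {8,9,10}→2
  4 left: {7,8,9,10}→2
  5 left: {6,7,8,9,10}→2
  6 left: {4,6,7,8,9,10}→2  {5,6,7,8,9,10}→2
  7 left: {4,5,6,7,8,9,10}→4
  8 left: {3,4,5,6,7,8,9,10}→4
  9 left: {0,3,4,5,6,7,8,9,10}→4  {2,3,4,5,6,7,8,9,10}→4
  placing 0:a first → 4 extensions
  placing 1:d first → 8 extensions
total linear extensions = 12

12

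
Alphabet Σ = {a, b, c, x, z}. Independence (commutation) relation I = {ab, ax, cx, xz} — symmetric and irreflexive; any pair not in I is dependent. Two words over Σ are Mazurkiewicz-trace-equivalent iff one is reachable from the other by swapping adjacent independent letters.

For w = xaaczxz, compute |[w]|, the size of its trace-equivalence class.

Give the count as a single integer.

21

drop 0:x onto floor
drop 1:a onto floor
drop 2:a onto {1:a}
drop 3:c onto {2:a}
drop 4:z onto {3:c}
drop 5:x onto {0:x}
drop 6:z onto {4:z}
ground layer = {0:x, 1:a}
drop-orders for the pieces not yet dropped (sum over which currently-grounded one goes next):
  1 to go: {5} 1  {6} 1
  2 to go: {0,5} 1  {4,6} 1  {5,6} 2
  3 to go: {0,5,6} 3  {3,4,6} 1  {4,5,6} 3
  4 to go: {0,4,5,6} 6  {2,3,4,6} 1  {3,4,5,6} 4
  5 to go: {0,3,4,5,6} 10  {1,2,3,4,6} 1  {2,3,4,5,6} 5
  if 0:x drops first: 6 orders
  if 1:a drops first: 15 orders
heap linearizations: 21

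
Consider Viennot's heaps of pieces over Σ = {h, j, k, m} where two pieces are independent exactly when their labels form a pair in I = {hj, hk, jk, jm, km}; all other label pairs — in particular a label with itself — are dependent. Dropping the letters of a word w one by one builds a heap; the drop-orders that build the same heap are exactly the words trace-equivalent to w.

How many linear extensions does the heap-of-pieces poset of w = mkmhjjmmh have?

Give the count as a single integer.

252

drop 0:m onto floor
drop 1:k onto floor
drop 2:m onto {0:m}
drop 3:h onto {2:m}
drop 4:j onto floor
drop 5:j onto {4:j}
drop 6:m onto {3:h}
drop 7:m onto {6:m}
drop 8:h onto {7:m}
ground layer = {0:m, 1:k, 4:j}
drop-orders for the pieces not yet dropped (sum over which currently-grounded one goes next):
  1 to go: {1} 1  {5} 1  {8} 1
  2 to go: {1,5} 2  {1,8} 2  {4,5} 1  {5,8} 2  {7,8} 1
  3 to go: {1,4,5} 3  {1,5,8} 6  {1,7,8} 3  {4,5,8} 3  {5,7,8} 3  {6,7,8} 1
  4 to go: {1,4,5,8} 12  {1,5,7,8} 12  {1,6,7,8} 4  {3,6,7,8} 1  {4,5,7,8} 6  {5,6,7,8} 4
  5 to go: {1,3,6,7,8} 5  {1,4,5,7,8} 30  {1,5,6,7,8} 20  {2,3,6,7,8} 1  {3,5,6,7,8} 5  {4,5,6,7,8} 10
  6 to go: {0,2,3,6,7,8} 1  {1,2,3,6,7,8} 6  {1,3,5,6,7,8} 30  {1,4,5,6,7,8} 60  {2,3,5,6,7,8} 6  {3,4,5,6,7,8} 15
  7 to go: {0,1,2,3,6,7,8} 7  {0,2,3,5,6,7,8} 7  {1,2,3,5,6,7,8} 42  {1,3,4,5,6,7,8} 105  {2,3,4,5,6,7,8} 21
  if 0:m drops first: 168 orders
  if 1:k drops first: 28 orders
  if 4:j drops first: 56 orders
heap linearizations: 252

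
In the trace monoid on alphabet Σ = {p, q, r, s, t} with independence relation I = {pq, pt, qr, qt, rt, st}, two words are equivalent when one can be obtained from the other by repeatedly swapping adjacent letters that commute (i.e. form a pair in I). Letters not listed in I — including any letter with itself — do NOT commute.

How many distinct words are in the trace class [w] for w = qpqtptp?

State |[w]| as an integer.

drop 0:q onto floor
drop 1:p onto floor
drop 2:q onto {0:q}
drop 3:t onto floor
drop 4:p onto {1:p}
drop 5:t onto {3:t}
drop 6:p onto {4:p}
ground layer = {0:q, 1:p, 3:t}
drop-orders for the pieces not yet dropped (sum over which currently-grounded one goes next):
  1 to go: {2} 1  {5} 1  {6} 1
  2 to go: {0,2} 1  {2,5} 2  {2,6} 2  {3,5} 1  {4,6} 1  {5,6} 2
  3 to go: {0,2,5} 3  {0,2,6} 3  {1,4,6} 1  {2,3,5} 3  {2,4,6} 3  {2,5,6} 6  {3,5,6} 3  {4,5,6} 3
  4 to go: {0,2,3,5} 6  {0,2,4,6} 6  {0,2,5,6} 12  {1,2,4,6} 4  {1,4,5,6} 4  {2,3,5,6} 12  {2,4,5,6} 12  {3,4,5,6} 6
  5 to go: {0,1,2,4,6} 10  {0,2,3,5,6} 30  {0,2,4,5,6} 30  {1,2,4,5,6} 20  {1,3,4,5,6} 10  {2,3,4,5,6} 30
  if 0:q drops first: 60 orders
  if 1:p drops first: 90 orders
  if 3:t drops first: 60 orders
heap linearizations: 210

210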